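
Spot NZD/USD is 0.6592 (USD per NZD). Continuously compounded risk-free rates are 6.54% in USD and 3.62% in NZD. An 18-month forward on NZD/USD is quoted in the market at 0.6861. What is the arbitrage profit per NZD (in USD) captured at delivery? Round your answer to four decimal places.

Fair forward: F* = S·e^(carry·T), with carry = (r_USD − r_NZD) = 0.0654 − 0.0362 = 0.0292
F* = 0.6592 · e^(0.0292 × 18/12) = 0.6592 · e^0.043800 = 0.6592 × 1.044773 = 0.6887
Market 0.6861 < fair 0.6887: forward underpriced → reverse cash-and-carry (short spot, go long the forward).
At maturity, profit = |F_mkt − F*| = |0.6861 − 0.6887| = 0.0026 per NZD (in USD)

0.0026 per NZD (in USD)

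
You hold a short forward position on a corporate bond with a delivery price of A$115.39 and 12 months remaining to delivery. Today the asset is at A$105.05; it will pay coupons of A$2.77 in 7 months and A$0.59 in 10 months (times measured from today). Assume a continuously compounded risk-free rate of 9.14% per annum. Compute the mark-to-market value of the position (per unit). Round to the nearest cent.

PV(remaining coupons) I = 2.77·e^(−0.0914·7/12) + 0.59·e^(−0.0914·10/12) = 3.1729
Current forward F = (S − I)·e^(rT) = (105.05 − 3.1729)·e^(0.0914·12/12) = 101.8771 × 1.095707 = 111.6275
Value (long) = (F − K)·e^(−rT) = (111.6275 − 115.39) × 0.912653 = -3.4339
Short position value = −(long value) = A$3.43

A$3.43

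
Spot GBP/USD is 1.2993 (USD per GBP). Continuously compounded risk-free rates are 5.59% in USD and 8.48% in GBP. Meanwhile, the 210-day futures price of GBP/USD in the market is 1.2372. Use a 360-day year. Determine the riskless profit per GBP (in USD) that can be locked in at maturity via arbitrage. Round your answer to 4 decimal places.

Fair futures: F* = S·e^(carry·T), with carry = (r_USD − r_GBP) = 0.0559 − 0.0848 = -0.0289
F* = 1.2993 · e^(-0.0289 × 210/360) = 1.2993 · e^-0.016858 = 1.2993 × 0.983283 = 1.2776
Market 1.2372 < fair 1.2776: forward underpriced → reverse cash-and-carry (short spot, go long the forward).
At maturity, profit = |F_mkt − F*| = |1.2372 − 1.2776| = 0.0404 per GBP (in USD)

0.0404 per GBP (in USD)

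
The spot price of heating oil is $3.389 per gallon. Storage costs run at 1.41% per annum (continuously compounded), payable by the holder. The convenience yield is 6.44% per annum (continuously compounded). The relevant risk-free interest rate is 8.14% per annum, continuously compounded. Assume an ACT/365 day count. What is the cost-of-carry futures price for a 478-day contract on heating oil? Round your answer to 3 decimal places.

$3.530 per gallon

Net carry = r + u − y = 0.0814 + 0.0141 − 0.0644 = 0.0311
F = S·e^((r+u−y)T) = 3.389 · e^(0.0311 × 478/365) = 3.389 · e^0.040728
= 3.389 × 1.041569 = $3.530 per gallon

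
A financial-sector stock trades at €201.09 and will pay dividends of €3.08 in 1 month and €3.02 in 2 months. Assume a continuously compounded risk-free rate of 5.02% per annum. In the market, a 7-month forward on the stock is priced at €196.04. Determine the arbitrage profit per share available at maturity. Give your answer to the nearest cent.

PV(dividends) I = 3.08·e^(−0.0502·1/12) + 3.02·e^(−0.0502·2/12) = 6.0620
Fair forward F* = (S − I)·e^(rT) = (201.09 − 6.0620)·e^0.029283 = 195.0280 × 1.029716 = 200.8235
Market €196.04 < fair 200.8235: forward underpriced → reverse cash-and-carry (short the stock, invest proceeds at r, pay the dividends, go long the forward).
Profit at T = |F_mkt − F*| = |196.04 − 200.8235| = €4.78 per share

€4.78 per share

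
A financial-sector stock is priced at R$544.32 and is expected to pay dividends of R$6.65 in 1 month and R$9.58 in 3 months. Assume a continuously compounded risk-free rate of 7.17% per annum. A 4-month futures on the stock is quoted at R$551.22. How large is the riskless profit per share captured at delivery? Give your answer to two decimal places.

R$10.14 per share

PV(dividends) I = 6.65·e^(−0.0717·1/12) + 9.58·e^(−0.0717·3/12) = 16.0202
Fair futures F* = (S − I)·e^(rT) = (544.32 − 16.0202)·e^0.023900 = 528.2998 × 1.024188 = 541.0783
Market R$551.22 > fair 541.0783: forward overpriced → cash-and-carry (borrow at r, buy the stock and collect the dividends, short the forward).
Profit at T = |F_mkt − F*| = |551.22 − 541.0783| = R$10.14 per share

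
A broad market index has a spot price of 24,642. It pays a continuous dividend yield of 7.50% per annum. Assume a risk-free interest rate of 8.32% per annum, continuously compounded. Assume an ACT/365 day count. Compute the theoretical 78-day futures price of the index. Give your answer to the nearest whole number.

24,685

F = S·e^((r − q)T) = 24642 · e^((0.0832 − 0.0750) × 78/365)
= 24642 · e^0.001752 = 24642 × 1.001754
F = 24,685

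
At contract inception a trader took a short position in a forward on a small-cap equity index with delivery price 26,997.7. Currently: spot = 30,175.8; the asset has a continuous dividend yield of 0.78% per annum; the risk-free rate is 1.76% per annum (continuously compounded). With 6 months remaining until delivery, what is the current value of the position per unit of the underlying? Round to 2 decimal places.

-3297.18

Current fair forward for the remaining 6 months: F = S·e^((r − q)·T), (r − q) = 0.0176 − 0.0078 = 0.0098
F = 30175.8 · e^(0.0098 × 6/12) = 30175.8 × 1.00491202 = 30324.0241
Value of long forward = (F − K)·e^(−rT) = (30324.0241 − 26997.7) · e^(−0.0176·6/12)
= 3326.3241 × 0.99123861 = 3297.18
Short position value = −(long value) = -3297.18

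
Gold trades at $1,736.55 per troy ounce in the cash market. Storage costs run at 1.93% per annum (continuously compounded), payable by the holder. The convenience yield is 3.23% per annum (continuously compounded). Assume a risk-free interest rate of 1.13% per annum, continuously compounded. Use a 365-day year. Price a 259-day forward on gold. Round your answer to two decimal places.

Net carry = r + u − y = 0.0113 + 0.0193 − 0.0323 = -0.0017
F = S·e^((r+u−y)T) = 1736.55 · e^(-0.0017 × 259/365) = 1736.55 · e^-0.00120630
= 1736.55 × 0.99879443 = $1,734.46 per troy ounce

$1,734.46 per troy ounce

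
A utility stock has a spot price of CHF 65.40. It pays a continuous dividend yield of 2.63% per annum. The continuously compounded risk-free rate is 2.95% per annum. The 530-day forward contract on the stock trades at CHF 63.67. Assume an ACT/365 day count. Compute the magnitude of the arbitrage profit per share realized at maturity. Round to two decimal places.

Fair forward: F* = S·e^(carry·T), with carry = (r − q) = 0.0295 − 0.0263 = 0.0032
F* = 65.40 · e^(0.0032 × 530/365) = 65.40 · e^0.004647 = 65.40 × 1.004658 = CHF 65.7046
Market CHF 63.67 < fair CHF 65.7046: forward underpriced → reverse cash-and-carry (short spot, go long the forward).
At maturity, profit = |F_mkt − F*| = |63.67 − 65.7046| = CHF 2.03 per share

CHF 2.03 per share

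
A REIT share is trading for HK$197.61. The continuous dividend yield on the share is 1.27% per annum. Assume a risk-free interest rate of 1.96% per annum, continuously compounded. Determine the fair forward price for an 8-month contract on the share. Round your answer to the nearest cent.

HK$198.52

F = S·e^((r − q)T) = 197.61 · e^((0.0196 − 0.0127) × 8/12)
= 197.61 · e^0.004600 = 197.61 × 1.004611
F = HK$198.52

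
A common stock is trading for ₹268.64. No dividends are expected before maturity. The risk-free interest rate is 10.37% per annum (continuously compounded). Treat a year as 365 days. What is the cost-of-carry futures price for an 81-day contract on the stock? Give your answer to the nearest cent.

F = S·e^(rT) = 268.64 · e^(0.1037 × 81/365)
= 268.64 · e^0.023013 = 268.64 × 1.023280
F = ₹274.89

₹274.89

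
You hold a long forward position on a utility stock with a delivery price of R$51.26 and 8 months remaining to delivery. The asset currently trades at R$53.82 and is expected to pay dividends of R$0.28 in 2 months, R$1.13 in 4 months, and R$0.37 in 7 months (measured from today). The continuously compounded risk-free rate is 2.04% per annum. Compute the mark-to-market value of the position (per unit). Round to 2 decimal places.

PV(remaining dividends) I = 0.28·e^(−0.0204·2/12) + 1.13·e^(−0.0204·4/12) + 0.37·e^(−0.0204·7/12) = 1.7670
Current forward F = (S − I)·e^(rT) = (53.82 − 1.7670)·e^(0.0204·8/12) = 52.0530 × 1.013693 = 52.7658
Value (long) = (F − K)·e^(−rT) = (52.7658 − 51.26) × 0.986492 = 1.4855
Value = R$1.49

R$1.49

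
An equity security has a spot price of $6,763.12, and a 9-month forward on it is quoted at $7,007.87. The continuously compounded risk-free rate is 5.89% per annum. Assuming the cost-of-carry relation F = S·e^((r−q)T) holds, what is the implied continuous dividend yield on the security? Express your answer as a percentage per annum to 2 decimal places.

From F = S·e^((r−q)T): (r − q) = ln(F/S)/T
ln(7007.87/6763.12) = ln(1.036189) = 0.035550
(r − q) = 0.035550 / (9/12) = 0.047400
q = r − ln(F/S)/T = 0.0589 − 0.047400 = 0.011500
q = 1.15%

1.15%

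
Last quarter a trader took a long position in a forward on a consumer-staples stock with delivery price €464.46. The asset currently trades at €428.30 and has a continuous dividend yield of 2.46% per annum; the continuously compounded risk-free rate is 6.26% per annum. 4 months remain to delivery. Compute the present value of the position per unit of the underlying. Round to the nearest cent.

Current fair forward for the remaining 4 months: F = S·e^((r − q)·T), (r − q) = 0.0626 − 0.0246 = 0.0380
F = 428.30 · e^(0.0380 × 4/12) = 428.30 × 1.012747 = 433.7595
Value of long forward = (F − K)·e^(−rT) = (433.7595 − 464.46) · e^(−0.0626·4/12)
= -30.7005 × 0.979350 = -30.07

-€30.07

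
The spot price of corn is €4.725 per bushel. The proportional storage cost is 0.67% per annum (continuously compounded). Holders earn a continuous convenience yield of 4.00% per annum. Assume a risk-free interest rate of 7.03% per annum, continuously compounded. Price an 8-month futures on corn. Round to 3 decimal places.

€4.843 per bushel

Net carry = r + u − y = 0.0703 + 0.0067 − 0.0400 = 0.0370
F = S·e^((r+u−y)T) = 4.725 · e^(0.0370 × 8/12) = 4.725 · e^0.024667
= 4.725 × 1.024974 = €4.843 per bushel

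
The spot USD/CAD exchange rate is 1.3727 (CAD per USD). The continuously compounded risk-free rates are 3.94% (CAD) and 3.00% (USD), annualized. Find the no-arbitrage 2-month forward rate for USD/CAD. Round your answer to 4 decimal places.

F = S·e^((r_CAD − r_USD)T) = 1.3727 · e^((0.0394 − 0.0300) × 2/12)
= 1.3727 · e^0.001567 = 1.3727 × 1.001568
F = 1.3749 CAD per USD

1.3749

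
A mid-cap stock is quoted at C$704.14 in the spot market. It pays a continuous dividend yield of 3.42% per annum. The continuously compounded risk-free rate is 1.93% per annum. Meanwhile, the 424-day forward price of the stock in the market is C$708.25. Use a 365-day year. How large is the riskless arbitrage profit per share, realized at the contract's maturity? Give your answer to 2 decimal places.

C$16.19 per share

Fair forward: F* = S·e^(carry·T), with carry = (r − q) = 0.0193 − 0.0342 = -0.0149
F* = 704.14 · e^(-0.0149 × 424/365) = 704.14 · e^-0.017308 = 704.14 × 0.982841 = C$692.0577
Market C$708.25 > fair C$692.0577: forward overpriced → cash-and-carry (buy spot, short the forward).
At maturity, profit = |F_mkt − F*| = |708.25 − 692.0577| = C$16.19 per share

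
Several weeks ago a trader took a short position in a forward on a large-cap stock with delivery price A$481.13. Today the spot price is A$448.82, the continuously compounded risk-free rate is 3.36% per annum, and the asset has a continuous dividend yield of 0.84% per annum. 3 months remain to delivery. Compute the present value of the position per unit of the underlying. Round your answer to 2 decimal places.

A$29.23

Current fair forward for the remaining 3 months: F = S·e^((r − q)·T), (r − q) = 0.0336 − 0.0084 = 0.0252
F = 448.82 · e^(0.0252 × 3/12) = 448.82 × 1.006320 = 451.6565
Value of long forward = (F − K)·e^(−rT) = (451.6565 − 481.13) · e^(−0.0336·3/12)
= -29.4735 × 0.991635 = -29.23
Short position value = −(long value) = A$29.23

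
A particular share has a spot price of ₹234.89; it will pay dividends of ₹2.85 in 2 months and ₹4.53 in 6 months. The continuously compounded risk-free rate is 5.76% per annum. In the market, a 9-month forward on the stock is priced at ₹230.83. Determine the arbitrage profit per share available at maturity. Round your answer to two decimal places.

₹6.89 per share

PV(dividends) I = 2.85·e^(−0.0576·2/12) + 4.53·e^(−0.0576·6/12) = 7.2242
Fair forward F* = (S − I)·e^(rT) = (234.89 − 7.2242)·e^0.043200 = 227.6658 × 1.044147 = 237.7166
Market ₹230.83 < fair 237.7166: forward underpriced → reverse cash-and-carry (short the stock, invest proceeds at r, pay the dividends, go long the forward).
Profit at T = |F_mkt − F*| = |230.83 − 237.7166| = ₹6.89 per share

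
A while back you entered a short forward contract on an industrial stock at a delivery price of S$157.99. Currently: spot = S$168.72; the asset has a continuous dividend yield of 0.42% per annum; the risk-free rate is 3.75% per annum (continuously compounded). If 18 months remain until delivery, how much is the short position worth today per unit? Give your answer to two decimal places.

-S$18.31

Current fair forward for the remaining 18 months: F = S·e^((r − q)·T), (r − q) = 0.0375 − 0.0042 = 0.0333
F = 168.72 · e^(0.0333 × 18/12) = 168.72 × 1.051219 = 177.3617
Value of long forward = (F − K)·e^(−rT) = (177.3617 − 157.99) · e^(−0.0375·18/12)
= 19.3717 × 0.945303 = 18.31
Short position value = −(long value) = -S$18.31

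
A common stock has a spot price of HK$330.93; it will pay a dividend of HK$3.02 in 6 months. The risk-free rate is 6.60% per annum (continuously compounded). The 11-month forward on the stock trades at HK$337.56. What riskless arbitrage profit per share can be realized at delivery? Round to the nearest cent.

PV(dividends) I = 3.02·e^(−0.0660·6/12) = 2.9220
Fair forward F* = (S − I)·e^(rT) = (330.93 − 2.9220)·e^0.060500 = 328.0080 × 1.062368 = 348.4652
Market HK$337.56 < fair 348.4652: forward underpriced → reverse cash-and-carry (short the stock, invest proceeds at r, pay the dividends, go long the forward).
Profit at T = |F_mkt − F*| = |337.56 − 348.4652| = HK$10.91 per share

HK$10.91 per share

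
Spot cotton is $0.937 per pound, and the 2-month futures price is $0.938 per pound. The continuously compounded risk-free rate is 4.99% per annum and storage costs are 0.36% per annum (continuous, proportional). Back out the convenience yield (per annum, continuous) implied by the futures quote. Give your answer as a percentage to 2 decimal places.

F = S·e^((r+u−y)T) ⇒ (r+u−y) = ln(F/S)/T
ln(0.938/0.937) = 0.001067; /T ⇒ 0.006402
y = r + u − ln(F/S)/T = 0.0499 + 0.0036 − 0.006402 = 0.047098
y = 4.71%

4.71%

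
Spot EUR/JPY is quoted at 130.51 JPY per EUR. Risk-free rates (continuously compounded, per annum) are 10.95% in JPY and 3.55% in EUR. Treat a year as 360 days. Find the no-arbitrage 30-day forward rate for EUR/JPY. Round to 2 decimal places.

131.32

F = S·e^((r_JPY − r_EUR)T) = 130.51 · e^((0.1095 − 0.0355) × 30/360)
= 130.51 · e^0.006167 = 130.51 × 1.006186
F = 131.32 JPY per EUR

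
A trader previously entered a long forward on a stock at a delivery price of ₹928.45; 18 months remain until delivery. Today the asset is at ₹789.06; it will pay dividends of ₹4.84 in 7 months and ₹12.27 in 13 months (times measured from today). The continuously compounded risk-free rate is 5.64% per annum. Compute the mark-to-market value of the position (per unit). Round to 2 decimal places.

-₹80.30

PV(remaining dividends) I = 4.84·e^(−0.0564·7/12) + 12.27·e^(−0.0564·13/12) = 16.2261
Current forward F = (S − I)·e^(rT) = (789.06 − 16.2261)·e^(0.0564·18/12) = 772.8339 × 1.088282 = 841.0612
Value (long) = (F − K)·e^(−rT) = (841.0612 − 928.45) × 0.918880 = -80.2998
Value = -₹80.30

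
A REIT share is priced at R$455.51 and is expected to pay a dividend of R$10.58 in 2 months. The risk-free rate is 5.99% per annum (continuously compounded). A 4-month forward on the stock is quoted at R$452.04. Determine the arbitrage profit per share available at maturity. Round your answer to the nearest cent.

R$1.97 per share

PV(dividends) I = 10.58·e^(−0.0599·2/12) = 10.4749
Fair forward F* = (S − I)·e^(rT) = (455.51 − 10.4749)·e^0.019967 = 445.0351 × 1.020168 = 454.0106
Market R$452.04 < fair 454.0106: forward underpriced → reverse cash-and-carry (short the stock, invest proceeds at r, pay the dividends, go long the forward).
Profit at T = |F_mkt − F*| = |452.04 − 454.0106| = R$1.97 per share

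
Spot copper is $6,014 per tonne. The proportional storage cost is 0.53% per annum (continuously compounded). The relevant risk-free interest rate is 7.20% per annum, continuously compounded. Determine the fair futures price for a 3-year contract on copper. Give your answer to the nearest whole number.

$7,584 per tonne

Net carry = r + u − y = 0.0720 + 0.0053 − 0.0000 = 0.0773
F = S·e^((r+u−y)T) = 6014 · e^(0.0773 × 3) = 6014 · e^0.231900
= 6014 × 1.260994 = $7,584 per tonne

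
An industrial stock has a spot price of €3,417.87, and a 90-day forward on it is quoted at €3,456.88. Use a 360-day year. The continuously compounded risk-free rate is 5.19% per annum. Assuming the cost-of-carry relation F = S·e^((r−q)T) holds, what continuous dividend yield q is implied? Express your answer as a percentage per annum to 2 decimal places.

From F = S·e^((r−q)T): (r − q) = ln(F/S)/T
ln(3456.88/3417.87) = ln(1.011414) = 0.011349
(r − q) = 0.011349 / (90/360) = 0.045396
q = r − ln(F/S)/T = 0.0519 − 0.045396 = 0.006504
q = 0.65%

0.65%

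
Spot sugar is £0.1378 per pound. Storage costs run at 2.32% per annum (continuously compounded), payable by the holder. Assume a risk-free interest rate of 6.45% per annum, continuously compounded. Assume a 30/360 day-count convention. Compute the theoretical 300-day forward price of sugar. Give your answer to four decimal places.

£0.1482 per pound

Net carry = r + u − y = 0.0645 + 0.0232 − 0.0000 = 0.0877
F = S·e^((r+u−y)T) = 0.1378 · e^(0.0877 × 300/360) = 0.1378 · e^0.073083
= 0.1378 × 1.075820 = £0.1482 per pound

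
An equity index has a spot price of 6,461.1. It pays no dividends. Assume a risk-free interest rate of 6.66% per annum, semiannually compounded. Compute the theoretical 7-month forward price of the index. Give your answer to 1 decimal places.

F = S · (1+r/2)^(2T)
= 6461.1 × 1.038957
F = 6,712.8

6,712.8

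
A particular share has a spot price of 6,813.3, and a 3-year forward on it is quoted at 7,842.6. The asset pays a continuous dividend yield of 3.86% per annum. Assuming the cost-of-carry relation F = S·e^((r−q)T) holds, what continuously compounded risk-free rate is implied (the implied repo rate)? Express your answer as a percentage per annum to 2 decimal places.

8.55%

From F = S·e^((r−q)T): (r − q) = ln(F/S)/T
ln(7842.6/6813.3) = ln(1.151072) = 0.140694
(r − q) = 0.140694 / (3) = 0.046898
r = ln(F/S)/T + q = 0.046898 + 0.0386 = 0.085498
r = 8.55%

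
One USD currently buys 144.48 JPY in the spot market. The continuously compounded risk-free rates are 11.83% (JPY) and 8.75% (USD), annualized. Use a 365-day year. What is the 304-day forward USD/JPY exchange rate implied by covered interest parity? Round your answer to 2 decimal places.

148.23

F = S·e^((r_JPY − r_USD)T) = 144.48 · e^((0.1183 − 0.0875) × 304/365)
= 144.48 · e^0.025653 = 144.48 × 1.025985
F = 148.23 JPY per USD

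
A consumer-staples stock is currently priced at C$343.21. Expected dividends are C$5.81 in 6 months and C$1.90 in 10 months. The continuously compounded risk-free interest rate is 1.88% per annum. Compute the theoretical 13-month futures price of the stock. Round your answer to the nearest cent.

C$342.49

PV(dividends) I = 5.81·e^(−0.0188·6/12) + 1.90·e^(−0.0188·10/12)
I = 5.7556 + 1.8705 = 7.6261
F = (S − I)·e^(rT) = (343.21 − 7.6261) · e^(0.0188·13/12)
= 335.5839 · e^0.020367 = 335.5839 × 1.020576 = C$342.49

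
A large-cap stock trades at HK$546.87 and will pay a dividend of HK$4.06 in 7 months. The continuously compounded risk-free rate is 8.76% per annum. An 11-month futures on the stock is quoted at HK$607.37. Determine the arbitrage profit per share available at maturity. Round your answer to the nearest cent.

HK$18.96 per share

PV(dividends) I = 4.06·e^(−0.0876·7/12) = 3.8577
Fair futures F* = (S − I)·e^(rT) = (546.87 − 3.8577)·e^0.080300 = 543.0123 × 1.083612 = 588.4146
Market HK$607.37 > fair 588.4146: forward overpriced → cash-and-carry (borrow at r, buy the stock and collect the dividends, short the forward).
Profit at T = |F_mkt − F*| = |607.37 − 588.4146| = HK$18.96 per share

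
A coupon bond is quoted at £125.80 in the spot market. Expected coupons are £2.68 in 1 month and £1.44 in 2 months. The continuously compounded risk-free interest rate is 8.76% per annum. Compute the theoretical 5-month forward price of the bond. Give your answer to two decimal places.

£126.25

PV(coupons) I = 2.68·e^(−0.0876·1/12) + 1.44·e^(−0.0876·2/12)
I = 2.6605 + 1.4191 = 4.0796
F = (S − I)·e^(rT) = (125.80 − 4.0796) · e^(0.0876·5/12)
= 121.7204 · e^0.036500 = 121.7204 × 1.037174 = £126.25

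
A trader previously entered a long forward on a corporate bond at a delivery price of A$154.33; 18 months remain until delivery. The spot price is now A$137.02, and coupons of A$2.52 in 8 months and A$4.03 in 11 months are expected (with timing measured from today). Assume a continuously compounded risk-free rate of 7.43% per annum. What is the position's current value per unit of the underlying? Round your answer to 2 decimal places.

-A$7.20

PV(remaining coupons) I = 2.52·e^(−0.0743·8/12) + 4.03·e^(−0.0743·11/12) = 6.1629
Current forward F = (S − I)·e^(rT) = (137.02 − 6.1629)·e^(0.0743·18/12) = 130.8571 × 1.117898 = 146.2849
Value (long) = (F − K)·e^(−rT) = (146.2849 − 154.33) × 0.894536 = -7.1966
Value = -A$7.20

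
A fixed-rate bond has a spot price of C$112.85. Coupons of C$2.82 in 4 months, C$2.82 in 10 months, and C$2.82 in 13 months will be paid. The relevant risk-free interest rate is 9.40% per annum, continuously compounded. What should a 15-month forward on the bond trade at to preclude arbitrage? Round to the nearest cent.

C$118.05

PV(coupons) I = 2.82·e^(−0.0940·4/12) + 2.82·e^(−0.0940·10/12) + 2.82·e^(−0.0940·13/12)
I = 2.7330 + 2.6075 + 2.5470 = 7.8875
F = (S − I)·e^(rT) = (112.85 − 7.8875) · e^(0.0940·15/12)
= 104.9625 · e^0.117500 = 104.9625 × 1.124682 = C$118.05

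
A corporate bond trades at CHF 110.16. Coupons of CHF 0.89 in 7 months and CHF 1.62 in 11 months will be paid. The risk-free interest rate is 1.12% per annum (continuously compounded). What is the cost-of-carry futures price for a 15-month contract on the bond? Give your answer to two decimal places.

PV(coupons) I = 0.89·e^(−0.0112·7/12) + 1.62·e^(−0.0112·11/12)
I = 0.8842 + 1.6035 = 2.4877
F = (S − I)·e^(rT) = (110.16 − 2.4877) · e^(0.0112·15/12)
= 107.6723 · e^0.014000 = 107.6723 × 1.014098 = CHF 109.19

CHF 109.19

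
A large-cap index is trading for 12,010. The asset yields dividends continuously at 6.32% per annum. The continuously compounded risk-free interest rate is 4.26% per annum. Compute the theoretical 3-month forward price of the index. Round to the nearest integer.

F = S·e^((r − q)T) = 12010 · e^((0.0426 − 0.0632) × 3/12)
= 12010 · e^-0.005150 = 12010 × 0.994863
F = 11,948

11,948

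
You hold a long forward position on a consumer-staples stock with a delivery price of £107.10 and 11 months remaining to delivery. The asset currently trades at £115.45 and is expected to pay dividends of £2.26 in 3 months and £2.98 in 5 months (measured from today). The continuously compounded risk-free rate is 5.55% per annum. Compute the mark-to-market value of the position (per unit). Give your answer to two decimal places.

£8.52

PV(remaining dividends) I = 2.26·e^(−0.0555·3/12) + 2.98·e^(−0.0555·5/12) = 5.1407
Current forward F = (S − I)·e^(rT) = (115.45 − 5.1407)·e^(0.0555·11/12) = 110.3093 × 1.052191 = 116.0665
Value (long) = (F − K)·e^(−rT) = (116.0665 − 107.10) × 0.950397 = 8.5217
Value = £8.52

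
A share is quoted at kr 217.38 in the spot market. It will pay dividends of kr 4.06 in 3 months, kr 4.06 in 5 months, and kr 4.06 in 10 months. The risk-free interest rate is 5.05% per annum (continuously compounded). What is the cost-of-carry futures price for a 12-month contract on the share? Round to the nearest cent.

kr 216.15

PV(dividends) I = 4.06·e^(−0.0505·3/12) + 4.06·e^(−0.0505·5/12) + 4.06·e^(−0.0505·10/12)
I = 4.0091 + 3.9755 + 3.8927 = 11.8773
F = (S − I)·e^(rT) = (217.38 − 11.8773) · e^(0.0505·12/12)
= 205.5027 · e^0.050500 = 205.5027 × 1.051797 = kr 216.15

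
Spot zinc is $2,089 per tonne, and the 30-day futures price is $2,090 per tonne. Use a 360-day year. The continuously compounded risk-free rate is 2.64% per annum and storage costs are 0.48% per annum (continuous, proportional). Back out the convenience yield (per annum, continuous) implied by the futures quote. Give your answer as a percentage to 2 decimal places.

F = S·e^((r+u−y)T) ⇒ (r+u−y) = ln(F/S)/T
ln(2090/2089) = 0.000479; /T ⇒ 0.005748
y = r + u − ln(F/S)/T = 0.0264 + 0.0048 − 0.005748 = 0.025452
y = 2.55%

2.55%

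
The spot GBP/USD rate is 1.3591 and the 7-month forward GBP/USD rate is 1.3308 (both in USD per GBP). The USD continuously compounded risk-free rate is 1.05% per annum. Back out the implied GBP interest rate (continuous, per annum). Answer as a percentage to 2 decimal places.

F = S·e^((r_USD − r_GBP)T) ⇒ r_GBP = r_USD − ln(F/S)/T
ln(1.3308/1.3591) = -0.021042; /(7/12) = -0.036072
r_GBP = 0.0105 + 0.036072 = 0.046572
r_GBP = 4.66%

4.66%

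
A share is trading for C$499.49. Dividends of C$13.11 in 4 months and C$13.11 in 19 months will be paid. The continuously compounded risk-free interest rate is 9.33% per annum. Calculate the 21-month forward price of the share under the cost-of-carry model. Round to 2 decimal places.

C$559.80

PV(dividends) I = 13.11·e^(−0.0933·4/12) + 13.11·e^(−0.0933·19/12)
I = 12.7086 + 11.3096 = 24.0182
F = (S − I)·e^(rT) = (499.49 − 24.0182) · e^(0.0933·21/12)
= 475.4718 · e^0.163275 = 475.4718 × 1.177360 = C$559.80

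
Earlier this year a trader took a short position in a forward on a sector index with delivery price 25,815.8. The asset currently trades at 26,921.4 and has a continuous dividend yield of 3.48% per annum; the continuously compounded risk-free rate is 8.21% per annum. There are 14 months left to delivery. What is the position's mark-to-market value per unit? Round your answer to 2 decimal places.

Current fair forward for the remaining 14 months: F = S·e^((r − q)·T), (r − q) = 0.0821 − 0.0348 = 0.0473
F = 26921.4 · e^(0.0473 × 14/12) = 26921.4 × 1.05673433 = 28448.7676
Value of long forward = (F − K)·e^(−rT) = (28448.7676 − 25815.8) · e^(−0.0821·14/12)
= 2632.9676 × 0.90866087 = 2392.47
Short position value = −(long value) = -2392.47

-2392.47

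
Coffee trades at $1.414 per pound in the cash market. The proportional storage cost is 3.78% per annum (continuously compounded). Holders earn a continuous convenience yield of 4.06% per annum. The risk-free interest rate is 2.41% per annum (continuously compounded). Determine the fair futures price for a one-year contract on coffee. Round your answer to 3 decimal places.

$1.444 per pound

Net carry = r + u − y = 0.0241 + 0.0378 − 0.0406 = 0.0213
F = S·e^((r+u−y)T) = 1.414 · e^(0.0213 × 12/12) = 1.414 · e^0.021300
= 1.414 × 1.021528 = $1.444 per pound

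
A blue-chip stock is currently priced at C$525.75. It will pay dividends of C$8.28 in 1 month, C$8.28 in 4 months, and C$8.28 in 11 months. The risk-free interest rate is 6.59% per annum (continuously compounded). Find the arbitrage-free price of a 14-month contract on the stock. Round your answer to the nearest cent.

C$541.71

PV(dividends) I = 8.28·e^(−0.0659·1/12) + 8.28·e^(−0.0659·4/12) + 8.28·e^(−0.0659·11/12)
I = 8.2347 + 8.1001 + 7.7946 = 24.1294
F = (S − I)·e^(rT) = (525.75 − 24.1294) · e^(0.0659·14/12)
= 501.6206 · e^0.076883 = 501.6206 × 1.079916 = C$541.71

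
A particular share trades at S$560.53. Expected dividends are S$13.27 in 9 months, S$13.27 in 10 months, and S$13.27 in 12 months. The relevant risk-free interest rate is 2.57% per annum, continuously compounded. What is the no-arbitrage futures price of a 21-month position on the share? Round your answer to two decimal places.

S$545.59

PV(dividends) I = 13.27·e^(−0.0257·9/12) + 13.27·e^(−0.0257·10/12) + 13.27·e^(−0.0257·12/12)
I = 13.0167 + 12.9888 + 12.9333 = 38.9388
F = (S − I)·e^(rT) = (560.53 − 38.9388) · e^(0.0257·21/12)
= 521.5912 · e^0.044975 = 521.5912 × 1.046002 = S$545.59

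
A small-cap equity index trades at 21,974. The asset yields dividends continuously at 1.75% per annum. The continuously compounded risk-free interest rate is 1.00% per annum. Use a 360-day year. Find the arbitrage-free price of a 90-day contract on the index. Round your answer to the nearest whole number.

21,933

F = S·e^((r − q)T) = 21974 · e^((0.0100 − 0.0175) × 90/360)
= 21974 · e^-0.001875 = 21974 × 0.998127
F = 21,933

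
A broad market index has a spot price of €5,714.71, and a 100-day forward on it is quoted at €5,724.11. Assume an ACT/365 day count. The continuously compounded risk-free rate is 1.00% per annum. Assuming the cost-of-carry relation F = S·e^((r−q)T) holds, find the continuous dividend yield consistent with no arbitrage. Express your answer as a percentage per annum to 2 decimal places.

0.40%

From F = S·e^((r−q)T): (r − q) = ln(F/S)/T
ln(5724.11/5714.71) = ln(1.001645) = 0.001644
(r − q) = 0.001644 / (100/365) = 0.006001
q = r − ln(F/S)/T = 0.0100 − 0.006001 = 0.003999
q = 0.40%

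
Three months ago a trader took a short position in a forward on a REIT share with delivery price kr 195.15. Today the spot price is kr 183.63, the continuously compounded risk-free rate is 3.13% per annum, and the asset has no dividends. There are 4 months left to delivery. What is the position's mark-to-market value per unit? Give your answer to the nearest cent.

kr 9.49

Current fair forward for the remaining 4 months: F = S·e^(r·T), r = 0.0313
F = 183.63 · e^(0.0313 × 4/12) = 183.63 × 1.010488 = 185.5559
Value of long forward = (F − K)·e^(−rT) = (185.5559 − 195.15) · e^(−0.0313·4/12)
= -9.5941 × 0.989621 = -9.49
Short position value = −(long value) = kr 9.49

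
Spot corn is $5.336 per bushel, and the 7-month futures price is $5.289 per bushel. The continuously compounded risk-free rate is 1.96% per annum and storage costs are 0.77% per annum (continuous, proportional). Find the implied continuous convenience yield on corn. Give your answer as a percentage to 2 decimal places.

4.25%

F = S·e^((r+u−y)T) ⇒ (r+u−y) = ln(F/S)/T
ln(5.289/5.336) = -0.008847; /T ⇒ -0.015166
y = r + u − ln(F/S)/T = 0.0196 + 0.0077 + 0.015166 = 0.042466
y = 4.25%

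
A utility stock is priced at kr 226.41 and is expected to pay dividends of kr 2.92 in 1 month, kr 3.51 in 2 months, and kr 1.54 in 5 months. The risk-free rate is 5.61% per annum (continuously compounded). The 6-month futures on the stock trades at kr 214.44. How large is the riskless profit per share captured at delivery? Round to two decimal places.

kr 10.30 per share

PV(dividends) I = 2.92·e^(−0.0561·1/12) + 3.51·e^(−0.0561·2/12) + 1.54·e^(−0.0561·5/12) = 7.8881
Fair futures F* = (S − I)·e^(rT) = (226.41 − 7.8881)·e^0.028050 = 218.5219 × 1.028447 = 224.7382
Market kr 214.44 < fair 224.7382: forward underpriced → reverse cash-and-carry (short the stock, invest proceeds at r, pay the dividends, go long the forward).
Profit at T = |F_mkt − F*| = |214.44 − 224.7382| = kr 10.30 per share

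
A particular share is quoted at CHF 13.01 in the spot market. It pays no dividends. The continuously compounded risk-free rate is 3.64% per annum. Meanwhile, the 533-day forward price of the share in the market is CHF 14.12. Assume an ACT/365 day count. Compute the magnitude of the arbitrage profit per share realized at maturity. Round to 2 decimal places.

CHF 0.40 per share

Fair forward: F* = S·e^(carry·T), with carry = r = 0.0364
F* = 13.01 · e^(0.0364 × 533/365) = 13.01 · e^0.053154 = 13.01 × 1.054592 = CHF 13.7202
Market CHF 14.12 > fair CHF 13.7202: forward overpriced → cash-and-carry (buy spot, short the forward).
At maturity, profit = |F_mkt − F*| = |14.12 − 13.7202| = CHF 0.40 per share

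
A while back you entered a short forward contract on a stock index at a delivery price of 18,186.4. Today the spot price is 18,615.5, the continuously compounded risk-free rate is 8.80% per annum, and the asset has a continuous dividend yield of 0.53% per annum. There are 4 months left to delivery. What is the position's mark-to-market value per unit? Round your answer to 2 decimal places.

-921.96

Current fair forward for the remaining 4 months: F = S·e^((r − q)·T), (r − q) = 0.0880 − 0.0053 = 0.0827
F = 18615.5 · e^(0.0827 × 4/12) = 18615.5 × 1.02795014 = 19135.8058
Value of long forward = (F − K)·e^(−rT) = (19135.8058 − 18186.4) · e^(−0.0880·4/12)
= 949.4058 × 0.97109271 = 921.96
Short position value = −(long value) = -921.96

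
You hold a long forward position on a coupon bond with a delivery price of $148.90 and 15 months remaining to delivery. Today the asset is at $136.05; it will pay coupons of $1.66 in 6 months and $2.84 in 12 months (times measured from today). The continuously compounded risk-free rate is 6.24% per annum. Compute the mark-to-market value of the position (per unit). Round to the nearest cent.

-$5.95

PV(remaining coupons) I = 1.66·e^(−0.0624·6/12) + 2.84·e^(−0.0624·12/12) = 4.2772
Current forward F = (S − I)·e^(rT) = (136.05 − 4.2772)·e^(0.0624·15/12) = 131.7728 × 1.081123 = 142.4626
Value (long) = (F − K)·e^(−rT) = (142.4626 − 148.90) × 0.924964 = -5.9544
Value = -$5.95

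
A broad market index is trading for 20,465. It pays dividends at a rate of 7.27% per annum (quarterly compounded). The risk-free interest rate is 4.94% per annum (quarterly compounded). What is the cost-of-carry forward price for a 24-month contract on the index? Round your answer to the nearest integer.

F = S · (1+r/4)^(4T) / (1+q/4)^(4T)
= 20465 × 1.103178 / 1.154993 = 20465 × 0.955138
F = 19,547

19,547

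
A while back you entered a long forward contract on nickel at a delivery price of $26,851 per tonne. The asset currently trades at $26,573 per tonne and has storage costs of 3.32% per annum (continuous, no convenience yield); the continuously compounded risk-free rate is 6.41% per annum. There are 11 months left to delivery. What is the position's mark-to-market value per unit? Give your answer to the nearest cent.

$2075.40 per tonne

Current fair forward for the remaining 11 months: F = S·e^((r + u)·T), (r + u) = 0.0641 + 0.0332 = 0.0973
F = 26573 · e^(0.0973 × 11/12) = 26573 × 1.09329018 = 29052.0000
Value of long forward = (F − K)·e^(−rT) = (29052.0000 − 26851) · e^(−0.0641·11/12)
= 2201.0000 × 0.94293462 = 2075.40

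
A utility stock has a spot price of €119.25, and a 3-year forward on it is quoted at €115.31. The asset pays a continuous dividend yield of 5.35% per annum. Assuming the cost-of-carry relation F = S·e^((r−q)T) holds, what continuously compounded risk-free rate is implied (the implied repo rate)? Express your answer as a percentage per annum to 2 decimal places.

From F = S·e^((r−q)T): (r − q) = ln(F/S)/T
ln(115.31/119.25) = ln(0.966960) = -0.033598
(r − q) = -0.033598 / (3) = -0.011199
r = ln(F/S)/T + q = -0.011199 + 0.0535 = 0.042301
r = 4.23%

4.23%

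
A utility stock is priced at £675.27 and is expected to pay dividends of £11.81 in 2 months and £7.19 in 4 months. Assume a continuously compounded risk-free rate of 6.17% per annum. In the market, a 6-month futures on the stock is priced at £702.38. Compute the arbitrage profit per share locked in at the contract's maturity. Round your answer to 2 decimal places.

£25.27 per share

PV(dividends) I = 11.81·e^(−0.0617·2/12) + 7.19·e^(−0.0617·4/12) = 18.7328
Fair futures F* = (S − I)·e^(rT) = (675.27 − 18.7328)·e^0.030850 = 656.5372 × 1.031331 = 677.1072
Market £702.38 > fair 677.1072: forward overpriced → cash-and-carry (borrow at r, buy the stock and collect the dividends, short the forward).
Profit at T = |F_mkt − F*| = |702.38 − 677.1072| = £25.27 per share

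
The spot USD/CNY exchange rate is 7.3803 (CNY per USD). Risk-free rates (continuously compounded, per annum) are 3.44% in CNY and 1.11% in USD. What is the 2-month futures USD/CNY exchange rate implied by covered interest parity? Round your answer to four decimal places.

F = S·e^((r_CNY − r_USD)T) = 7.3803 · e^((0.0344 − 0.0111) × 2/12)
= 7.3803 · e^0.003883 = 7.3803 × 1.003891
F = 7.4090 CNY per USD

7.4090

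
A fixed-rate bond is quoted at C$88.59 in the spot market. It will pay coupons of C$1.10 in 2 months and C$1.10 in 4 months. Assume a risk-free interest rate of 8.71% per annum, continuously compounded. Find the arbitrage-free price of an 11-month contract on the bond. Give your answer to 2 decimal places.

PV(coupons) I = 1.10·e^(−0.0871·2/12) + 1.10·e^(−0.0871·4/12)
I = 1.0841 + 1.0685 = 2.1526
F = (S − I)·e^(rT) = (88.59 − 2.1526) · e^(0.0871·11/12)
= 86.4374 · e^0.079842 = 86.4374 × 1.083116 = C$93.62

C$93.62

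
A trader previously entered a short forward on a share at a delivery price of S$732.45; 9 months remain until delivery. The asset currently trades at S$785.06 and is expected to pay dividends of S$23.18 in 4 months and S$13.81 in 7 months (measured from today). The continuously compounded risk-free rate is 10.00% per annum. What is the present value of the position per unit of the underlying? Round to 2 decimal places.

-S$70.09

PV(remaining dividends) I = 23.18·e^(−0.1000·4/12) + 13.81·e^(−0.1000·7/12) = 35.4475
Current forward F = (S − I)·e^(rT) = (785.06 − 35.4475)·e^(0.1000·9/12) = 749.6125 × 1.077884 = 807.9953
Value (long) = (F − K)·e^(−rT) = (807.9953 − 732.45) × 0.927743 = 70.0866
Short position value = −(long value) = -S$70.09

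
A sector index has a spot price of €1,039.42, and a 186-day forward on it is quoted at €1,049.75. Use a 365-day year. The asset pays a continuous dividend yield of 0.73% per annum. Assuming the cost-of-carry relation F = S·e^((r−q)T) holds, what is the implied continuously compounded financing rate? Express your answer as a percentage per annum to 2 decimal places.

From F = S·e^((r−q)T): (r − q) = ln(F/S)/T
ln(1049.75/1039.42) = ln(1.009938) = 0.009889
(r − q) = 0.009889 / (186/365) = 0.019406
r = ln(F/S)/T + q = 0.019406 + 0.0073 = 0.026706
r = 2.67%

2.67%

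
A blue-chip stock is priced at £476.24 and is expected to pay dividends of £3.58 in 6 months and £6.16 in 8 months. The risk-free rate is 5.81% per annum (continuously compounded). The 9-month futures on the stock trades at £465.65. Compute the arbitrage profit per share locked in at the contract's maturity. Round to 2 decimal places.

£21.98 per share

PV(dividends) I = 3.58·e^(−0.0581·6/12) + 6.16·e^(−0.0581·8/12) = 9.4035
Fair futures F* = (S − I)·e^(rT) = (476.24 − 9.4035)·e^0.043575 = 466.8365 × 1.044538 = 487.6285
Market £465.65 < fair 487.6285: forward underpriced → reverse cash-and-carry (short the stock, invest proceeds at r, pay the dividends, go long the forward).
Profit at T = |F_mkt − F*| = |465.65 − 487.6285| = £21.98 per share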